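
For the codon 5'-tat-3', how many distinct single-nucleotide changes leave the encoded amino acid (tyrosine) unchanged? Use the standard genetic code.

1

Position 1: none → 0 synonymous.
Position 2: none → 0 synonymous.
Position 3: TAC → 1 synonymous.
Total: 0 + 0 + 1 = 1.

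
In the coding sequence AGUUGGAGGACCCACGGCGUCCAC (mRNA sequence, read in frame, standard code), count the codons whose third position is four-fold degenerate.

3

Codon 1 AGU (Ser): third position 2-fold.
Codon 2 UGG (Trp): third position 1-fold.
Codon 3 AGG (Arg): third position 2-fold.
Codon 4 ACC (Thr): third position 4-fold.
Codon 5 CAC (His): third position 2-fold.
Codon 6 GGC (Gly): third position 4-fold.
Codon 7 GUC (Val): third position 4-fold.
Codon 8 CAC (His): third position 2-fold.
Four-fold degenerate third positions: 3.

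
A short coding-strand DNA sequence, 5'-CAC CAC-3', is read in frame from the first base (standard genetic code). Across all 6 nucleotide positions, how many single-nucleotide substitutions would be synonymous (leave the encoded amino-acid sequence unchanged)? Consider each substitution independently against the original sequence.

Codon 1 (CAC, His): 1 synonymous substitution.
Codon 2 (CAC, His): 1 synonymous substitution.
Total: 1 + 1 = 2.

2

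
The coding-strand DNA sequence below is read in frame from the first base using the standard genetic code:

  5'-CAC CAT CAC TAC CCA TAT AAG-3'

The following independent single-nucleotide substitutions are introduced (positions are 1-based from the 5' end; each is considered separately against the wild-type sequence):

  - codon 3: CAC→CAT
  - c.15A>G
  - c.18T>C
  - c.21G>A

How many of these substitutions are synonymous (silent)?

Codon 3: CAC (His) → CAT (His) — synonymous.
Codon 5: CCA (Pro) → CCG (Pro) — synonymous.
Codon 6: TAT (Tyr) → TAC (Tyr) — synonymous.
Codon 7: AAG (Lys) → AAA (Lys) — synonymous.
Synonymous: 4 of 4.

4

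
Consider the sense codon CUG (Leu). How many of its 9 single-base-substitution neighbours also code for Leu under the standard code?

4

Position 1: UUG → 1 synonymous.
Position 2: none → 0 synonymous.
Position 3: CUU, CUC, CUA → 3 synonymous.
Total: 1 + 0 + 3 = 4.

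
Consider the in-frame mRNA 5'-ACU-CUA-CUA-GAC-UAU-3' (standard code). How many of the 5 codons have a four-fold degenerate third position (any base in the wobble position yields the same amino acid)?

3

Codon 1 ACU (Thr): third position 4-fold.
Codon 2 CUA (Leu): third position 4-fold.
Codon 3 CUA (Leu): third position 4-fold.
Codon 4 GAC (Asp): third position 2-fold.
Codon 5 UAU (Tyr): third position 2-fold.
Four-fold degenerate third positions: 3.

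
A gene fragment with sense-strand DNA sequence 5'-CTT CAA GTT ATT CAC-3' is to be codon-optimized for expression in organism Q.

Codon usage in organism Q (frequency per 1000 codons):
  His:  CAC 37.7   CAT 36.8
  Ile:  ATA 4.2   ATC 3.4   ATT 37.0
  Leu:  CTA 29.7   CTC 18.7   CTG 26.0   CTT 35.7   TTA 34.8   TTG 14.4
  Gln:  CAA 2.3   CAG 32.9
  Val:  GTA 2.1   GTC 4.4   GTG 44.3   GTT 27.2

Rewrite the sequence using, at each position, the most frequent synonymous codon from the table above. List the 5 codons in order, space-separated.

CTT CAG GTG ATT CAC

Codon 1 (Leu): best is CTT at 35.7.
Codon 2 (Gln): best is CAG at 32.9.
Codon 3 (Val): best is GTG at 44.3.
Codon 4 (Ile): best is ATT at 37.0.
Codon 5 (His): best is CAC at 37.7.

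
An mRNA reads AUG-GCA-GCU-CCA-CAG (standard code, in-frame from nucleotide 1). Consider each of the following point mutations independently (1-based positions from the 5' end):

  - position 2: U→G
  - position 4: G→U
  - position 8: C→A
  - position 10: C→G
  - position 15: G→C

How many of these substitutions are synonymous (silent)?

Codon 1: AUG (Met) → AGG (Arg) — missense.
Codon 2: GCA (Ala) → UCA (Ser) — missense.
Codon 3: GCU (Ala) → GAU (Asp) — missense.
Codon 4: CCA (Pro) → GCA (Ala) — missense.
Codon 5: CAG (Gln) → CAC (His) — missense.
Synonymous: 0 of 5.

0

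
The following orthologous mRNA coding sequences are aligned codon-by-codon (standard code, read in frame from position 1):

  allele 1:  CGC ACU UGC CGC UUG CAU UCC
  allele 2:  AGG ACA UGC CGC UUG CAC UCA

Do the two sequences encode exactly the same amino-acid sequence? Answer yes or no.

Codon 1: CGC Arg / AGG Arg — synonymous.
Codon 2: ACU Thr / ACA Thr — synonymous.
Codon 3: UGC Cys / UGC Cys — identical.
Codon 4: CGC Arg / CGC Arg — identical.
Codon 5: UUG Leu / UUG Leu — identical.
Codon 6: CAU His / CAC His — synonymous.
Codon 7: UCC Ser / UCA Ser — synonymous.
Nonsynonymous differences: 0 → same protein.

yes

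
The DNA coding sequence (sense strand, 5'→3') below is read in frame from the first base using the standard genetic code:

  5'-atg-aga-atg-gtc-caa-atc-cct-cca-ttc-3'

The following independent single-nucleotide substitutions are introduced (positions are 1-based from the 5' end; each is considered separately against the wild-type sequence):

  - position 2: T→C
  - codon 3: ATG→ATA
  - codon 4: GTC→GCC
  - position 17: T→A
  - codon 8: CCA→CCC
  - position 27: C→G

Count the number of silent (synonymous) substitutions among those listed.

1

Codon 1: ATG (Met) → ACG (Thr) — missense.
Codon 3: ATG (Met) → ATA (Ile) — missense.
Codon 4: GTC (Val) → GCC (Ala) — missense.
Codon 6: ATC (Ile) → AAC (Asn) — missense.
Codon 8: CCA (Pro) → CCC (Pro) — synonymous.
Codon 9: TTC (Phe) → TTG (Leu) — missense.
Synonymous: 1 of 6.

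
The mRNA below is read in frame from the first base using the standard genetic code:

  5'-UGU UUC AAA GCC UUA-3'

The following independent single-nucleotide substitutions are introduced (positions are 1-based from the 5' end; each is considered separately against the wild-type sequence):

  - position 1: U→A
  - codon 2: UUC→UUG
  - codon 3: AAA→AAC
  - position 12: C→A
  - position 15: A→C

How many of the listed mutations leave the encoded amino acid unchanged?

1

Codon 1: UGU (Cys) → AGU (Ser) — missense.
Codon 2: UUC (Phe) → UUG (Leu) — missense.
Codon 3: AAA (Lys) → AAC (Asn) — missense.
Codon 4: GCC (Ala) → GCA (Ala) — synonymous.
Codon 5: UUA (Leu) → UUC (Phe) — missense.
Synonymous: 1 of 5.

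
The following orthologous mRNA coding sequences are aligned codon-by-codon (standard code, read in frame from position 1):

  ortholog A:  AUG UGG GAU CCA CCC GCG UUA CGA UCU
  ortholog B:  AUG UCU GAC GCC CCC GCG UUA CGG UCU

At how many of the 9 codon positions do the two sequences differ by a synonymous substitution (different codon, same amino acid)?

2

Codon 1: AUG Met / AUG Met — identical.
Codon 2: UGG Trp / UCU Ser — nonsynonymous.
Codon 3: GAU Asp / GAC Asp — synonymous.
Codon 4: CCA Pro / GCC Ala — nonsynonymous.
Codon 5: CCC Pro / CCC Pro — identical.
Codon 6: GCG Ala / GCG Ala — identical.
Codon 7: UUA Leu / UUA Leu — identical.
Codon 8: CGA Arg / CGG Arg — synonymous.
Codon 9: UCU Ser / UCU Ser — identical.
Synonymous differences: 2.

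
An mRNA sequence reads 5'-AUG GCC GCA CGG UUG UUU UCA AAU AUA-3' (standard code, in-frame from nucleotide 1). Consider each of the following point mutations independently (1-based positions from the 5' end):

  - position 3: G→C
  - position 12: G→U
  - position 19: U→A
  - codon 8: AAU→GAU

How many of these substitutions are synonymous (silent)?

1

Codon 1: AUG (Met) → AUC (Ile) — missense.
Codon 4: CGG (Arg) → CGU (Arg) — synonymous.
Codon 7: UCA (Ser) → ACA (Thr) — missense.
Codon 8: AAU (Asn) → GAU (Asp) — missense.
Synonymous: 1 of 4.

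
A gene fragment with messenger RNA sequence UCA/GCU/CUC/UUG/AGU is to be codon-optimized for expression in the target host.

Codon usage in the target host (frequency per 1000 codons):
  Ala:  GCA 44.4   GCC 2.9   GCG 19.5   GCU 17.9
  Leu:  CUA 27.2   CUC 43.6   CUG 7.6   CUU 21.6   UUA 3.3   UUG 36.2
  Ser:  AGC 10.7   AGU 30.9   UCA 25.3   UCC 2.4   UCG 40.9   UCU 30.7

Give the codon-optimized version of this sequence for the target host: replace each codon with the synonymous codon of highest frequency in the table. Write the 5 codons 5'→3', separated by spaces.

Codon 1 (Ser): best is UCG at 40.9.
Codon 2 (Ala): best is GCA at 44.4.
Codon 3 (Leu): best is CUC at 43.6.
Codon 4 (Leu): best is CUC at 43.6.
Codon 5 (Ser): best is UCG at 40.9.

UCG GCA CUC CUC UCG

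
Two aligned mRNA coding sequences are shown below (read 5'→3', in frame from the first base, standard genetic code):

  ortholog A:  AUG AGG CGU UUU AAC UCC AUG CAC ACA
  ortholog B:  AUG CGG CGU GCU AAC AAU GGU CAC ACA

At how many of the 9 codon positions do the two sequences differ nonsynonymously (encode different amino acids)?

3

Codon 1: AUG Met / AUG Met — identical.
Codon 2: AGG Arg / CGG Arg — synonymous.
Codon 3: CGU Arg / CGU Arg — identical.
Codon 4: UUU Phe / GCU Ala — nonsynonymous.
Codon 5: AAC Asn / AAC Asn — identical.
Codon 6: UCC Ser / AAU Asn — nonsynonymous.
Codon 7: AUG Met / GGU Gly — nonsynonymous.
Codon 8: CAC His / CAC His — identical.
Codon 9: ACA Thr / ACA Thr — identical.
Nonsynonymous differences: 3.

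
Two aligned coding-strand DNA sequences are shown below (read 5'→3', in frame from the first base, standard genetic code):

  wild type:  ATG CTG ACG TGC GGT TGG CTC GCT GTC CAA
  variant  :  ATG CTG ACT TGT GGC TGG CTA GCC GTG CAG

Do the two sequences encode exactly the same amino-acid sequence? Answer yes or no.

yes

Codon 1: ATG Met / ATG Met — identical.
Codon 2: CTG Leu / CTG Leu — identical.
Codon 3: ACG Thr / ACT Thr — synonymous.
Codon 4: TGC Cys / TGT Cys — synonymous.
Codon 5: GGT Gly / GGC Gly — synonymous.
Codon 6: TGG Trp / TGG Trp — identical.
Codon 7: CTC Leu / CTA Leu — synonymous.
Codon 8: GCT Ala / GCC Ala — synonymous.
Codon 9: GTC Val / GTG Val — synonymous.
Codon 10: CAA Gln / CAG Gln — synonymous.
Nonsynonymous differences: 0 → same protein.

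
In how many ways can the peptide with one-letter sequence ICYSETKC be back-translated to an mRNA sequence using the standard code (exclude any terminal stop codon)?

2304

Ile: 3 codons.
Cys: 2 codons.
Tyr: 2 codons.
Ser: 6 codons.
Glu: 2 codons.
Thr: 4 codons.
Lys: 2 codons.
Cys: 2 codons.
3 × 2 × 2 × 6 × 2 × 4 × 2 × 2 = 2304.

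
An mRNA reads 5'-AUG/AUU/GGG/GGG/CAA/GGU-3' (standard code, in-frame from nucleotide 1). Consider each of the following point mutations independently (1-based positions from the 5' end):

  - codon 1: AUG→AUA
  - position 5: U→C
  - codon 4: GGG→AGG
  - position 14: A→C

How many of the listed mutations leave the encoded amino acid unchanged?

0

Codon 1: AUG (Met) → AUA (Ile) — missense.
Codon 2: AUU (Ile) → ACU (Thr) — missense.
Codon 4: GGG (Gly) → AGG (Arg) — missense.
Codon 5: CAA (Gln) → CCA (Pro) — missense.
Synonymous: 0 of 4.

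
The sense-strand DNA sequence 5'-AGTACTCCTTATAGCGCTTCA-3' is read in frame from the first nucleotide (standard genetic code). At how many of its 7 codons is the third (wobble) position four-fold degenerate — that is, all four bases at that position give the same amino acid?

Codon 1 AGT (Ser): third position 2-fold.
Codon 2 ACT (Thr): third position 4-fold.
Codon 3 CCT (Pro): third position 4-fold.
Codon 4 TAT (Tyr): third position 2-fold.
Codon 5 AGC (Ser): third position 2-fold.
Codon 6 GCT (Ala): third position 4-fold.
Codon 7 TCA (Ser): third position 4-fold.
Four-fold degenerate third positions: 4.

4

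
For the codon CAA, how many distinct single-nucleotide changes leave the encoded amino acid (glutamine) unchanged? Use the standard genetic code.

Position 1: none → 0 synonymous.
Position 2: none → 0 synonymous.
Position 3: CAG → 1 synonymous.
Total: 0 + 0 + 1 = 1.

1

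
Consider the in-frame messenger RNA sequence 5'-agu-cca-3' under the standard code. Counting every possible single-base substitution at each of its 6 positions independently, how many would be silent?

Codon 1 (AGU, Ser): 1 synonymous substitution.
Codon 2 (CCA, Pro): 3 synonymous substitutions.
Total: 1 + 3 = 4.

4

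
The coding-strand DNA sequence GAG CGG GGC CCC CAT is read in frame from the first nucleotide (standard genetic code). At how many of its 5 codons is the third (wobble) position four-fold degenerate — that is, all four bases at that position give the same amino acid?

Codon 1 GAG (Glu): third position 2-fold.
Codon 2 CGG (Arg): third position 4-fold.
Codon 3 GGC (Gly): third position 4-fold.
Codon 4 CCC (Pro): third position 4-fold.
Codon 5 CAT (His): third position 2-fold.
Four-fold degenerate third positions: 3.

3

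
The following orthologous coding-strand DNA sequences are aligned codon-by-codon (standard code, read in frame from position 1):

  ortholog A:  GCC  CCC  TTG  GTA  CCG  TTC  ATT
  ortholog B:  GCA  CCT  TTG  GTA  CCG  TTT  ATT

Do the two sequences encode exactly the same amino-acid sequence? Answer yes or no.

Codon 1: GCC Ala / GCA Ala — synonymous.
Codon 2: CCC Pro / CCT Pro — synonymous.
Codon 3: TTG Leu / TTG Leu — identical.
Codon 4: GTA Val / GTA Val — identical.
Codon 5: CCG Pro / CCG Pro — identical.
Codon 6: TTC Phe / TTT Phe — synonymous.
Codon 7: ATT Ile / ATT Ile — identical.
Nonsynonymous differences: 0 → same protein.

yes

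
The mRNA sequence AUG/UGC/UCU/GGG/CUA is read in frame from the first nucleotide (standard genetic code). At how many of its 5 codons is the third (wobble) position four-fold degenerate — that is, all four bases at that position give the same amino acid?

Codon 1 AUG (Met): third position 1-fold.
Codon 2 UGC (Cys): third position 2-fold.
Codon 3 UCU (Ser): third position 4-fold.
Codon 4 GGG (Gly): third position 4-fold.
Codon 5 CUA (Leu): third position 4-fold.
Four-fold degenerate third positions: 3.

3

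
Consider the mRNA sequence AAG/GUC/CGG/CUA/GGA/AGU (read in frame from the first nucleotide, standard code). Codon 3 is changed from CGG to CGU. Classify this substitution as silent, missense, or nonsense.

silent

Position 9 falls in codon 3: CGG → Arg.
After the substitution the codon is CGU → Arg.
Both encode Arg, so the change is synonymous.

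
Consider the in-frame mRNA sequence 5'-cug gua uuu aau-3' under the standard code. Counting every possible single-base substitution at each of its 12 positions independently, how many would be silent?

Codon 1 (CUG, Leu): 4 synonymous substitutions.
Codon 2 (GUA, Val): 3 synonymous substitutions.
Codon 3 (UUU, Phe): 1 synonymous substitution.
Codon 4 (AAU, Asn): 1 synonymous substitution.
Total: 4 + 3 + 1 + 1 = 9.

9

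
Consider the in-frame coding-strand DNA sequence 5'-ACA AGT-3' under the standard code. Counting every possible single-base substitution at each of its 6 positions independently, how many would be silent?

4

Codon 1 (ACA, Thr): 3 synonymous substitutions.
Codon 2 (AGT, Ser): 1 synonymous substitution.
Total: 3 + 1 = 4.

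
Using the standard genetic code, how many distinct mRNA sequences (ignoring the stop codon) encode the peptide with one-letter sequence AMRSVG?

Ala: 4 codons.
Met: 1 codon.
Arg: 6 codons.
Ser: 6 codons.
Val: 4 codons.
Gly: 4 codons.
4 × 1 × 6 × 6 × 4 × 4 = 2304.

2304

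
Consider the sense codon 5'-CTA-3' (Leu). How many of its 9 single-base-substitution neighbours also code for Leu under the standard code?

Position 1: TTA → 1 synonymous.
Position 2: none → 0 synonymous.
Position 3: CTT, CTC, CTG → 3 synonymous.
Total: 1 + 0 + 3 = 4.

4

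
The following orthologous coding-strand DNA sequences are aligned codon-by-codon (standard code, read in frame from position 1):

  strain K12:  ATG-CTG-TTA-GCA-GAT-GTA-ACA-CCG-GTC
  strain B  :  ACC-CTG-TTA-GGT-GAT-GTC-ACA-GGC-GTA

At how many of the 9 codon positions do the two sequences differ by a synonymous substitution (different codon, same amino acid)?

Codon 1: ATG Met / ACC Thr — nonsynonymous.
Codon 2: CTG Leu / CTG Leu — identical.
Codon 3: TTA Leu / TTA Leu — identical.
Codon 4: GCA Ala / GGT Gly — nonsynonymous.
Codon 5: GAT Asp / GAT Asp — identical.
Codon 6: GTA Val / GTC Val — synonymous.
Codon 7: ACA Thr / ACA Thr — identical.
Codon 8: CCG Pro / GGC Gly — nonsynonymous.
Codon 9: GTC Val / GTA Val — synonymous.
Synonymous differences: 2.

2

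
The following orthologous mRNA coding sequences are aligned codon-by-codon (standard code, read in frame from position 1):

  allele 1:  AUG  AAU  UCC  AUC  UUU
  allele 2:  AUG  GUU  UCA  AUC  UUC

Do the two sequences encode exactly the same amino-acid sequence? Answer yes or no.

no

Codon 1: AUG Met / AUG Met — identical.
Codon 2: AAU Asn / GUU Val — nonsynonymous.
Codon 3: UCC Ser / UCA Ser — synonymous.
Codon 4: AUC Ile / AUC Ile — identical.
Codon 5: UUU Phe / UUC Phe — synonymous.
Nonsynonymous differences: 1 → different protein.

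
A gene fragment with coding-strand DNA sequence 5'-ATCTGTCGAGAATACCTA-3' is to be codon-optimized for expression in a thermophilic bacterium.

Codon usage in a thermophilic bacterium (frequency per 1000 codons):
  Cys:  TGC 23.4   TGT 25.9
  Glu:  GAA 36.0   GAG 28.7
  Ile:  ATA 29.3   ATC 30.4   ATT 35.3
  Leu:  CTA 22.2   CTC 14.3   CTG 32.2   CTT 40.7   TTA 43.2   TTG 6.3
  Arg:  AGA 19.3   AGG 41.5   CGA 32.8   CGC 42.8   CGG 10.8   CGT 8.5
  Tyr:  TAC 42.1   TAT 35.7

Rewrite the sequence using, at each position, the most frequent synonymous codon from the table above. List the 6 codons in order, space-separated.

ATT TGT CGC GAA TAC TTA

Codon 1 (Ile): best is ATT at 35.3.
Codon 2 (Cys): best is TGT at 25.9.
Codon 3 (Arg): best is CGC at 42.8.
Codon 4 (Glu): best is GAA at 36.0.
Codon 5 (Tyr): best is TAC at 42.1.
Codon 6 (Leu): best is TTA at 43.2.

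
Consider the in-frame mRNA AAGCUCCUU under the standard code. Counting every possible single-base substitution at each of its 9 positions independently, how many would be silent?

7

Codon 1 (AAG, Lys): 1 synonymous substitution.
Codon 2 (CUC, Leu): 3 synonymous substitutions.
Codon 3 (CUU, Leu): 3 synonymous substitutions.
Total: 1 + 3 + 3 = 7.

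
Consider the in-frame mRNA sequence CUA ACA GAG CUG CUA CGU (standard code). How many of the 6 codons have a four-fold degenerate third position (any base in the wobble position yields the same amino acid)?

5

Codon 1 CUA (Leu): third position 4-fold.
Codon 2 ACA (Thr): third position 4-fold.
Codon 3 GAG (Glu): third position 2-fold.
Codon 4 CUG (Leu): third position 4-fold.
Codon 5 CUA (Leu): third position 4-fold.
Codon 6 CGU (Arg): third position 4-fold.
Four-fold degenerate third positions: 5.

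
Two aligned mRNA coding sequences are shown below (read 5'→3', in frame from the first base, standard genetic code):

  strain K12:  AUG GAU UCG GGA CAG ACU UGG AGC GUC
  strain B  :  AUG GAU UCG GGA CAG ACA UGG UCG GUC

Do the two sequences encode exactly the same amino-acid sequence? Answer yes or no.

Codon 1: AUG Met / AUG Met — identical.
Codon 2: GAU Asp / GAU Asp — identical.
Codon 3: UCG Ser / UCG Ser — identical.
Codon 4: GGA Gly / GGA Gly — identical.
Codon 5: CAG Gln / CAG Gln — identical.
Codon 6: ACU Thr / ACA Thr — synonymous.
Codon 7: UGG Trp / UGG Trp — identical.
Codon 8: AGC Ser / UCG Ser — synonymous.
Codon 9: GUC Val / GUC Val — identical.
Nonsynonymous differences: 0 → same protein.

yes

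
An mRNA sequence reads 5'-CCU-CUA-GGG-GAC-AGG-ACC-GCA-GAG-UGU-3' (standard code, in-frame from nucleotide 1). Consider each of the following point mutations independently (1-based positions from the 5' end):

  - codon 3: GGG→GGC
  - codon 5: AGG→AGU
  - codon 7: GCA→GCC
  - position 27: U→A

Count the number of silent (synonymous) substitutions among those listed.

2

Codon 3: GGG (Gly) → GGC (Gly) — synonymous.
Codon 5: AGG (Arg) → AGU (Ser) — missense.
Codon 7: GCA (Ala) → GCC (Ala) — synonymous.
Codon 9: UGU (Cys) → UGA (Stop) — nonsense.
Synonymous: 2 of 4.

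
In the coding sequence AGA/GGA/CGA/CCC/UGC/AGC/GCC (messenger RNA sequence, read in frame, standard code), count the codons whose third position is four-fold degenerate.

Codon 1 AGA (Arg): third position 2-fold.
Codon 2 GGA (Gly): third position 4-fold.
Codon 3 CGA (Arg): third position 4-fold.
Codon 4 CCC (Pro): third position 4-fold.
Codon 5 UGC (Cys): third position 2-fold.
Codon 6 AGC (Ser): third position 2-fold.
Codon 7 GCC (Ala): third position 4-fold.
Four-fold degenerate third positions: 4.

4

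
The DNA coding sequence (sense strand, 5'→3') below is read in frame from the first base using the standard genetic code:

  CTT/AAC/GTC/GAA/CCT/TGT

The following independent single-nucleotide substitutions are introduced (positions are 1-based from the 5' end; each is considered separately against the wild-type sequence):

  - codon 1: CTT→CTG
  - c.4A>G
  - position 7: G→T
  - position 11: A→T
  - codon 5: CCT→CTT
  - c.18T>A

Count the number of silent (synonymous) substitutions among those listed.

1

Codon 1: CTT (Leu) → CTG (Leu) — synonymous.
Codon 2: AAC (Asn) → GAC (Asp) — missense.
Codon 3: GTC (Val) → TTC (Phe) — missense.
Codon 4: GAA (Glu) → GTA (Val) — missense.
Codon 5: CCT (Pro) → CTT (Leu) — missense.
Codon 6: TGT (Cys) → TGA (Stop) — nonsense.
Synonymous: 1 of 6.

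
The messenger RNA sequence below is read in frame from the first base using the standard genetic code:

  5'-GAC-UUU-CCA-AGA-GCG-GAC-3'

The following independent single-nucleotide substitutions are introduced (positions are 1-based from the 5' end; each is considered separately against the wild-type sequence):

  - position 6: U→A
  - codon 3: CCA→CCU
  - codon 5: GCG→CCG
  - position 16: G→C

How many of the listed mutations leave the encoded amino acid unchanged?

Codon 2: UUU (Phe) → UUA (Leu) — missense.
Codon 3: CCA (Pro) → CCU (Pro) — synonymous.
Codon 5: GCG (Ala) → CCG (Pro) — missense.
Codon 6: GAC (Asp) → CAC (His) — missense.
Synonymous: 1 of 4.

1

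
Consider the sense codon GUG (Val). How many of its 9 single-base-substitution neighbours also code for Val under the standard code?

3

Position 1: none → 0 synonymous.
Position 2: none → 0 synonymous.
Position 3: GUU, GUC, GUA → 3 synonymous.
Total: 0 + 0 + 3 = 3.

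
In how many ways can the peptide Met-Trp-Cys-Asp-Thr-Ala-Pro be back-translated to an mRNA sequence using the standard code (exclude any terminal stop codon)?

256

Met: 1 codon.
Trp: 1 codon.
Cys: 2 codons.
Asp: 2 codons.
Thr: 4 codons.
Ala: 4 codons.
Pro: 4 codons.
1 × 1 × 2 × 2 × 4 × 4 × 4 = 256.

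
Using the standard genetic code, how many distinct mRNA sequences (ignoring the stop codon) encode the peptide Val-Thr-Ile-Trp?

48

Val: 4 codons.
Thr: 4 codons.
Ile: 3 codons.
Trp: 1 codon.
4 × 4 × 3 × 1 = 48.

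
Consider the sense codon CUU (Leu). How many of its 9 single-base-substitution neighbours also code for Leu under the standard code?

Position 1: none → 0 synonymous.
Position 2: none → 0 synonymous.
Position 3: CUC, CUA, CUG → 3 synonymous.
Total: 0 + 0 + 3 = 3.

3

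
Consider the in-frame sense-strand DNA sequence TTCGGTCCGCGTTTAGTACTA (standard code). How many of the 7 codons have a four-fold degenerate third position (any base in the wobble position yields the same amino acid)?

Codon 1 TTC (Phe): third position 2-fold.
Codon 2 GGT (Gly): third position 4-fold.
Codon 3 CCG (Pro): third position 4-fold.
Codon 4 CGT (Arg): third position 4-fold.
Codon 5 TTA (Leu): third position 2-fold.
Codon 6 GTA (Val): third position 4-fold.
Codon 7 CTA (Leu): third position 4-fold.
Four-fold degenerate third positions: 5.

5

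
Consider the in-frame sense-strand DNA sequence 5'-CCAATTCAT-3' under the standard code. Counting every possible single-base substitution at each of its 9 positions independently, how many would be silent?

Codon 1 (CCA, Pro): 3 synonymous substitutions.
Codon 2 (ATT, Ile): 2 synonymous substitutions.
Codon 3 (CAT, His): 1 synonymous substitution.
Total: 3 + 2 + 1 = 6.

6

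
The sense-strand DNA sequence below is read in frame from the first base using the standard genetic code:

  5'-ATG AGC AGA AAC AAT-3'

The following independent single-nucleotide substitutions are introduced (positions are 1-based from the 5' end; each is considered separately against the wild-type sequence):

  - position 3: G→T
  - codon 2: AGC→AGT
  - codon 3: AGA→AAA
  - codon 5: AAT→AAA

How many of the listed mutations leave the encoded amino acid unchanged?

Codon 1: ATG (Met) → ATT (Ile) — missense.
Codon 2: AGC (Ser) → AGT (Ser) — synonymous.
Codon 3: AGA (Arg) → AAA (Lys) — missense.
Codon 5: AAT (Asn) → AAA (Lys) — missense.
Synonymous: 1 of 4.

1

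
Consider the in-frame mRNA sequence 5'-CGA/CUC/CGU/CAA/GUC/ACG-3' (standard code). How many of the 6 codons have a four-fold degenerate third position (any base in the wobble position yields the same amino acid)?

Codon 1 CGA (Arg): third position 4-fold.
Codon 2 CUC (Leu): third position 4-fold.
Codon 3 CGU (Arg): third position 4-fold.
Codon 4 CAA (Gln): third position 2-fold.
Codon 5 GUC (Val): third position 4-fold.
Codon 6 ACG (Thr): third position 4-fold.
Four-fold degenerate third positions: 5.

5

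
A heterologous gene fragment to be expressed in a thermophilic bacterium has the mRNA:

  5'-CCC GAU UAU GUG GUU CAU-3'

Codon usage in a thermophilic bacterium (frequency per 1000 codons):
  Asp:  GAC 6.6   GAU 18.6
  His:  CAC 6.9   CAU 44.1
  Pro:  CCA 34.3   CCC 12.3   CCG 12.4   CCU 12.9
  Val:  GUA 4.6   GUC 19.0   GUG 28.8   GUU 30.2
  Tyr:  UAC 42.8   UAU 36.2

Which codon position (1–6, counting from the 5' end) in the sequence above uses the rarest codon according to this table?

1

Codon 1 CCC (Pro): 12.3 per 1000.
Codon 2 GAU (Asp): 18.6 per 1000.
Codon 3 UAU (Tyr): 36.2 per 1000.
Codon 4 GUG (Val): 28.8 per 1000.
Codon 5 GUU (Val): 30.2 per 1000.
Codon 6 CAU (His): 44.1 per 1000.
Lowest frequency is 12.3 at codon 1.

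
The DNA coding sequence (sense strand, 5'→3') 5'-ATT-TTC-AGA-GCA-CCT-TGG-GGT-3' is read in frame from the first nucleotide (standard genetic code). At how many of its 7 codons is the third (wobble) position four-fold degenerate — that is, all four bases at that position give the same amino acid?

3

Codon 1 ATT (Ile): third position 3-fold.
Codon 2 TTC (Phe): third position 2-fold.
Codon 3 AGA (Arg): third position 2-fold.
Codon 4 GCA (Ala): third position 4-fold.
Codon 5 CCT (Pro): third position 4-fold.
Codon 6 TGG (Trp): third position 1-fold.
Codon 7 GGT (Gly): third position 4-fold.
Four-fold degenerate third positions: 3.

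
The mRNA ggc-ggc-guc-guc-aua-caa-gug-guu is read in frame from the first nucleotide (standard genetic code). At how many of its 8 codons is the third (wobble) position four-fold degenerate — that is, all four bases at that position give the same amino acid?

6

Codon 1 GGC (Gly): third position 4-fold.
Codon 2 GGC (Gly): third position 4-fold.
Codon 3 GUC (Val): third position 4-fold.
Codon 4 GUC (Val): third position 4-fold.
Codon 5 AUA (Ile): third position 3-fold.
Codon 6 CAA (Gln): third position 2-fold.
Codon 7 GUG (Val): third position 4-fold.
Codon 8 GUU (Val): third position 4-fold.
Four-fold degenerate third positions: 6.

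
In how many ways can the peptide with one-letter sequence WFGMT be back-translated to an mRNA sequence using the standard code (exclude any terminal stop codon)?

32

Trp: 1 codon.
Phe: 2 codons.
Gly: 4 codons.
Met: 1 codon.
Thr: 4 codons.
1 × 2 × 4 × 1 × 4 = 32.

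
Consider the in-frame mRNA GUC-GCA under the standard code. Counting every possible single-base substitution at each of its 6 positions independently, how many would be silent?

6

Codon 1 (GUC, Val): 3 synonymous substitutions.
Codon 2 (GCA, Ala): 3 synonymous substitutions.
Total: 3 + 3 = 6.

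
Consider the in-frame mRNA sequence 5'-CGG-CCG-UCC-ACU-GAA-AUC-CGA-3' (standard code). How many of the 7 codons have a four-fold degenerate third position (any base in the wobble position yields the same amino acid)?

5

Codon 1 CGG (Arg): third position 4-fold.
Codon 2 CCG (Pro): third position 4-fold.
Codon 3 UCC (Ser): third position 4-fold.
Codon 4 ACU (Thr): third position 4-fold.
Codon 5 GAA (Glu): third position 2-fold.
Codon 6 AUC (Ile): third position 3-fold.
Codon 7 CGA (Arg): third position 4-fold.
Four-fold degenerate third positions: 5.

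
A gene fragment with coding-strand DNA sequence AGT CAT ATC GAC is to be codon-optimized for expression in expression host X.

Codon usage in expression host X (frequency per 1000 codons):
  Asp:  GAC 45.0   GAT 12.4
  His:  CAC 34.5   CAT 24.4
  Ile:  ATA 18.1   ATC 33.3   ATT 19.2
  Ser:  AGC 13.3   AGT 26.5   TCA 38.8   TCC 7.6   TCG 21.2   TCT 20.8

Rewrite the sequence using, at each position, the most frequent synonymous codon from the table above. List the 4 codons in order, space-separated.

TCA CAC ATC GAC

Codon 1 (Ser): best is TCA at 38.8.
Codon 2 (His): best is CAC at 34.5.
Codon 3 (Ile): best is ATC at 33.3.
Codon 4 (Asp): best is GAC at 45.0.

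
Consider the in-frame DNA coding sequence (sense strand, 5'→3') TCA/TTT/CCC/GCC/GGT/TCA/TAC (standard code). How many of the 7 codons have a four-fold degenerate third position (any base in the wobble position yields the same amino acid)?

5

Codon 1 TCA (Ser): third position 4-fold.
Codon 2 TTT (Phe): third position 2-fold.
Codon 3 CCC (Pro): third position 4-fold.
Codon 4 GCC (Ala): third position 4-fold.
Codon 5 GGT (Gly): third position 4-fold.
Codon 6 TCA (Ser): third position 4-fold.
Codon 7 TAC (Tyr): third position 2-fold.
Four-fold degenerate third positions: 5.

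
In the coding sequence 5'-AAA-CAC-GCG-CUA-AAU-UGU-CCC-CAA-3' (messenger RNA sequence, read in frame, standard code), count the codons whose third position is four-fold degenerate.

3

Codon 1 AAA (Lys): third position 2-fold.
Codon 2 CAC (His): third position 2-fold.
Codon 3 GCG (Ala): third position 4-fold.
Codon 4 CUA (Leu): third position 4-fold.
Codon 5 AAU (Asn): third position 2-fold.
Codon 6 UGU (Cys): third position 2-fold.
Codon 7 CCC (Pro): third position 4-fold.
Codon 8 CAA (Gln): third position 2-fold.
Four-fold degenerate third positions: 3.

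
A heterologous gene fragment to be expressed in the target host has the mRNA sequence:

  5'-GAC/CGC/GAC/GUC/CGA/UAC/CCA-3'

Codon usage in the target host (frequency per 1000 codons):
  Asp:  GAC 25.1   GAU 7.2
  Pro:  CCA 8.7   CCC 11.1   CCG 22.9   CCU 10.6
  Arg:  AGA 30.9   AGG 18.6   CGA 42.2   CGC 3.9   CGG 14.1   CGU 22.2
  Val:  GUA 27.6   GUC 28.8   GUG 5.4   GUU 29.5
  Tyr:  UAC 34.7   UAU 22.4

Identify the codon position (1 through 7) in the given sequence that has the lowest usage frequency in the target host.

2

Codon 1 GAC (Asp): 25.1 per 1000.
Codon 2 CGC (Arg): 3.9 per 1000.
Codon 3 GAC (Asp): 25.1 per 1000.
Codon 4 GUC (Val): 28.8 per 1000.
Codon 5 CGA (Arg): 42.2 per 1000.
Codon 6 UAC (Tyr): 34.7 per 1000.
Codon 7 CCA (Pro): 8.7 per 1000.
Lowest frequency is 3.9 at codon 2.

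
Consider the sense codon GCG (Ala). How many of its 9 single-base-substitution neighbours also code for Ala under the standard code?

Position 1: none → 0 synonymous.
Position 2: none → 0 synonymous.
Position 3: GCT, GCC, GCA → 3 synonymous.
Total: 0 + 0 + 3 = 3.

3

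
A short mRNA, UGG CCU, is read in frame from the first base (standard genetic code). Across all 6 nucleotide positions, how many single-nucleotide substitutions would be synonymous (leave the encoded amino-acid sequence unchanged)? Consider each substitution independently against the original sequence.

3

Codon 1 (UGG, Trp): 0 synonymous substitutions.
Codon 2 (CCU, Pro): 3 synonymous substitutions.
Total: 0 + 3 = 3.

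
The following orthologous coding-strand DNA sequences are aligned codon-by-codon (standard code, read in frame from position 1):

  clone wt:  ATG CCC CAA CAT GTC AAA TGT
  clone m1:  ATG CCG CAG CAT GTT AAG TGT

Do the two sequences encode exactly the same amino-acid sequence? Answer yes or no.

Codon 1: ATG Met / ATG Met — identical.
Codon 2: CCC Pro / CCG Pro — synonymous.
Codon 3: CAA Gln / CAG Gln — synonymous.
Codon 4: CAT His / CAT His — identical.
Codon 5: GTC Val / GTT Val — synonymous.
Codon 6: AAA Lys / AAG Lys — synonymous.
Codon 7: TGT Cys / TGT Cys — identical.
Nonsynonymous differences: 0 → same protein.

yes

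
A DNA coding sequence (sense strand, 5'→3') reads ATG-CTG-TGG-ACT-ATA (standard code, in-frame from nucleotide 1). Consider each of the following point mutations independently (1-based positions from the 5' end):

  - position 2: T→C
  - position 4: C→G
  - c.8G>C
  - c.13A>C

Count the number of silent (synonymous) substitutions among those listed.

0

Codon 1: ATG (Met) → ACG (Thr) — missense.
Codon 2: CTG (Leu) → GTG (Val) — missense.
Codon 3: TGG (Trp) → TCG (Ser) — missense.
Codon 5: ATA (Ile) → CTA (Leu) — missense.
Synonymous: 0 of 4.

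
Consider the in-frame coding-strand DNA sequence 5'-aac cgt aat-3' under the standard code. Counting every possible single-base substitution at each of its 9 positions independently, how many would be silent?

5

Codon 1 (AAC, Asn): 1 synonymous substitution.
Codon 2 (CGT, Arg): 3 synonymous substitutions.
Codon 3 (AAT, Asn): 1 synonymous substitution.
Total: 1 + 3 + 1 = 5.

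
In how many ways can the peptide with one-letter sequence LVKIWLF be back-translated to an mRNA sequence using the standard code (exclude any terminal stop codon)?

Leu: 6 codons.
Val: 4 codons.
Lys: 2 codons.
Ile: 3 codons.
Trp: 1 codon.
Leu: 6 codons.
Phe: 2 codons.
6 × 4 × 2 × 3 × 1 × 6 × 2 = 1728.

1728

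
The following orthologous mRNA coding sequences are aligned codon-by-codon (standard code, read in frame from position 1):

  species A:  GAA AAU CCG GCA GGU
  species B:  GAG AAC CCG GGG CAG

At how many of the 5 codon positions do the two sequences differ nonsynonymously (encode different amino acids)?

2

Codon 1: GAA Glu / GAG Glu — synonymous.
Codon 2: AAU Asn / AAC Asn — synonymous.
Codon 3: CCG Pro / CCG Pro — identical.
Codon 4: GCA Ala / GGG Gly — nonsynonymous.
Codon 5: GGU Gly / CAG Gln — nonsynonymous.
Nonsynonymous differences: 2.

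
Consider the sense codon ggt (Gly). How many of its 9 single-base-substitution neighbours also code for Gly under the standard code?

Position 1: none → 0 synonymous.
Position 2: none → 0 synonymous.
Position 3: GGC, GGA, GGG → 3 synonymous.
Total: 0 + 0 + 3 = 3.

3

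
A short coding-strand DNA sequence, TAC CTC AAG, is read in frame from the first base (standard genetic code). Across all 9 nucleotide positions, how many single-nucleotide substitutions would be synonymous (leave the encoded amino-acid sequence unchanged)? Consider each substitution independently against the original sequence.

5

Codon 1 (TAC, Tyr): 1 synonymous substitution.
Codon 2 (CTC, Leu): 3 synonymous substitutions.
Codon 3 (AAG, Lys): 1 synonymous substitution.
Total: 1 + 3 + 1 = 5.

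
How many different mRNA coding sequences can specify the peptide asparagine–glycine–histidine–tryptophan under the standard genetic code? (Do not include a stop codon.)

Asn: 2 codons.
Gly: 4 codons.
His: 2 codons.
Trp: 1 codon.
2 × 4 × 2 × 1 = 16.

16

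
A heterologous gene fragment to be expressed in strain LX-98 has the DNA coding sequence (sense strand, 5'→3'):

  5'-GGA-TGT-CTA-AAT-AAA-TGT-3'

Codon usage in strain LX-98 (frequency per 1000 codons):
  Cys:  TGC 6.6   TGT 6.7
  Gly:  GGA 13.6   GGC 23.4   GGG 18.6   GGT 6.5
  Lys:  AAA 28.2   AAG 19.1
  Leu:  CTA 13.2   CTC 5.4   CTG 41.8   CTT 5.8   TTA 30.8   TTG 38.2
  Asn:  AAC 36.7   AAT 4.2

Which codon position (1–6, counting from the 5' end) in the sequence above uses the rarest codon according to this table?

4

Codon 1 GGA (Gly): 13.6 per 1000.
Codon 2 TGT (Cys): 6.7 per 1000.
Codon 3 CTA (Leu): 13.2 per 1000.
Codon 4 AAT (Asn): 4.2 per 1000.
Codon 5 AAA (Lys): 28.2 per 1000.
Codon 6 TGT (Cys): 6.7 per 1000.
Lowest frequency is 4.2 at codon 4.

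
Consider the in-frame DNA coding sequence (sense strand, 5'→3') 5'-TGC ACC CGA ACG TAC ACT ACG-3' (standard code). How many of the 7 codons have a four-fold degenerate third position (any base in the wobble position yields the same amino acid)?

5

Codon 1 TGC (Cys): third position 2-fold.
Codon 2 ACC (Thr): third position 4-fold.
Codon 3 CGA (Arg): third position 4-fold.
Codon 4 ACG (Thr): third position 4-fold.
Codon 5 TAC (Tyr): third position 2-fold.
Codon 6 ACT (Thr): third position 4-fold.
Codon 7 ACG (Thr): third position 4-fold.
Four-fold degenerate third positions: 5.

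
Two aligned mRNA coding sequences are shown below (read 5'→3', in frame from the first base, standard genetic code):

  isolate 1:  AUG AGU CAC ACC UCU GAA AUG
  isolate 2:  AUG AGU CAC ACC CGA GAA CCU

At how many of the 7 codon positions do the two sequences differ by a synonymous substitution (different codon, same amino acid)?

0

Codon 1: AUG Met / AUG Met — identical.
Codon 2: AGU Ser / AGU Ser — identical.
Codon 3: CAC His / CAC His — identical.
Codon 4: ACC Thr / ACC Thr — identical.
Codon 5: UCU Ser / CGA Arg — nonsynonymous.
Codon 6: GAA Glu / GAA Glu — identical.
Codon 7: AUG Met / CCU Pro — nonsynonymous.
Synonymous differences: 0.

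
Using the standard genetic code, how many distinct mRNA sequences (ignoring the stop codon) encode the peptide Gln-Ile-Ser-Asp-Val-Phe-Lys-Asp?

Gln: 2 codons.
Ile: 3 codons.
Ser: 6 codons.
Asp: 2 codons.
Val: 4 codons.
Phe: 2 codons.
Lys: 2 codons.
Asp: 2 codons.
2 × 3 × 6 × 2 × 4 × 2 × 2 × 2 = 2304.

2304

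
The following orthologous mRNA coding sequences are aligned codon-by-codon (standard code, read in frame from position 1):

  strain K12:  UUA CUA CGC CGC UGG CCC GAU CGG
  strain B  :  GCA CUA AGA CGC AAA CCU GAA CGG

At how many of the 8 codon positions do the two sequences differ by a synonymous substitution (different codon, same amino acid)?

2

Codon 1: UUA Leu / GCA Ala — nonsynonymous.
Codon 2: CUA Leu / CUA Leu — identical.
Codon 3: CGC Arg / AGA Arg — synonymous.
Codon 4: CGC Arg / CGC Arg — identical.
Codon 5: UGG Trp / AAA Lys — nonsynonymous.
Codon 6: CCC Pro / CCU Pro — synonymous.
Codon 7: GAU Asp / GAA Glu — nonsynonymous.
Codon 8: CGG Arg / CGG Arg — identical.
Synonymous differences: 2.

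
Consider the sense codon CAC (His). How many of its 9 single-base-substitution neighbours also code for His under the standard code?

Position 1: none → 0 synonymous.
Position 2: none → 0 synonymous.
Position 3: CAU → 1 synonymous.
Total: 0 + 0 + 1 = 1.

1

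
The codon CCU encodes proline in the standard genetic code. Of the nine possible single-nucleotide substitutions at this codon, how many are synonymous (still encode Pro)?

3

Position 1: none → 0 synonymous.
Position 2: none → 0 synonymous.
Position 3: CCC, CCA, CCG → 3 synonymous.
Total: 0 + 0 + 3 = 3.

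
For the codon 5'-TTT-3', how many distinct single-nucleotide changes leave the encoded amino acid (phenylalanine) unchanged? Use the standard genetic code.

Position 1: none → 0 synonymous.
Position 2: none → 0 synonymous.
Position 3: TTC → 1 synonymous.
Total: 0 + 0 + 1 = 1.

1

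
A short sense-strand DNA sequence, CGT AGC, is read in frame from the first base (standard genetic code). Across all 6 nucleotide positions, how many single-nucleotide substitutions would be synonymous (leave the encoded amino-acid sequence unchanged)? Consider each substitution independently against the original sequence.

4

Codon 1 (CGT, Arg): 3 synonymous substitutions.
Codon 2 (AGC, Ser): 1 synonymous substitution.
Total: 3 + 1 = 4.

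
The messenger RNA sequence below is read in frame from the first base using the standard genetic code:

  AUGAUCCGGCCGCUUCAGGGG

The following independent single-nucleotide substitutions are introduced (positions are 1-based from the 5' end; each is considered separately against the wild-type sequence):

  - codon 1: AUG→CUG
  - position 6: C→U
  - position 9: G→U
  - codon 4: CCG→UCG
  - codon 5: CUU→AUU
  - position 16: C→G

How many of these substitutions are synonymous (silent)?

Codon 1: AUG (Met) → CUG (Leu) — missense.
Codon 2: AUC (Ile) → AUU (Ile) — synonymous.
Codon 3: CGG (Arg) → CGU (Arg) — synonymous.
Codon 4: CCG (Pro) → UCG (Ser) — missense.
Codon 5: CUU (Leu) → AUU (Ile) — missense.
Codon 6: CAG (Gln) → GAG (Glu) — missense.
Synonymous: 2 of 6.

2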